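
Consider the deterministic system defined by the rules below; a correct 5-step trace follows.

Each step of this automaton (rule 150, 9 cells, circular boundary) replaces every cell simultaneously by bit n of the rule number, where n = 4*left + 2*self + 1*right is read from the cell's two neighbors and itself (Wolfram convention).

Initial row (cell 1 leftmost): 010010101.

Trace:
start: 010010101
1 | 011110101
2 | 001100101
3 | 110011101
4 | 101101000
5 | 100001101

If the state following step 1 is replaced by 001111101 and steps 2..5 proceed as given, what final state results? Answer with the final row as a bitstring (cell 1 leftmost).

state after step 1 := 001111101
2 | 110111001
3 | 100010110
4 | 110110000
5 | 000001001

000001001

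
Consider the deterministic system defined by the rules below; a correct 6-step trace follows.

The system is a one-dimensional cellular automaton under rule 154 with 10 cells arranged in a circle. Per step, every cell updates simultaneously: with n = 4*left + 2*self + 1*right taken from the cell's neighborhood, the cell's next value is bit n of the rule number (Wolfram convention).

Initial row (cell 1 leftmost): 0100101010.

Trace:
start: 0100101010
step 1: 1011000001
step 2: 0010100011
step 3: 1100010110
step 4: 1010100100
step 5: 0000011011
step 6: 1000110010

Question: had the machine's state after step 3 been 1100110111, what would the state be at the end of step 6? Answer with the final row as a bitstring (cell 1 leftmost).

1110011110

state after step 3 := 1100110111
step 4: 1011100111
step 5: 0011011111
step 6: 1110011110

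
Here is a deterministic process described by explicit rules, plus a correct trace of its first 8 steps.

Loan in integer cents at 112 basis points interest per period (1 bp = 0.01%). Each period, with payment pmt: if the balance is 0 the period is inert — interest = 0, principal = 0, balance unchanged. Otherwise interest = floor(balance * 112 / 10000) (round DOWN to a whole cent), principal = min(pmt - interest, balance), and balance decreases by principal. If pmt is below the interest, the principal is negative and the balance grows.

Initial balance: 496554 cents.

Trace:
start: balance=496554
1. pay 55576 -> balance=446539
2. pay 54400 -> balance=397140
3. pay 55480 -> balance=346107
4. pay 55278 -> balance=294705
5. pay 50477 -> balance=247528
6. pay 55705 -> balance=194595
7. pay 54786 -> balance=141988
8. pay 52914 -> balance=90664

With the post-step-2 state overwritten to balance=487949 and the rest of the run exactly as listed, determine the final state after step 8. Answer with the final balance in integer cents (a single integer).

187748

state after step 2 := balance=487949
3. pay 55480 -> balance=437934
4. pay 55278 -> balance=387560
5. pay 50477 -> balance=341423
6. pay 55705 -> balance=289541
7. pay 54786 -> balance=237997
8. pay 52914 -> balance=187748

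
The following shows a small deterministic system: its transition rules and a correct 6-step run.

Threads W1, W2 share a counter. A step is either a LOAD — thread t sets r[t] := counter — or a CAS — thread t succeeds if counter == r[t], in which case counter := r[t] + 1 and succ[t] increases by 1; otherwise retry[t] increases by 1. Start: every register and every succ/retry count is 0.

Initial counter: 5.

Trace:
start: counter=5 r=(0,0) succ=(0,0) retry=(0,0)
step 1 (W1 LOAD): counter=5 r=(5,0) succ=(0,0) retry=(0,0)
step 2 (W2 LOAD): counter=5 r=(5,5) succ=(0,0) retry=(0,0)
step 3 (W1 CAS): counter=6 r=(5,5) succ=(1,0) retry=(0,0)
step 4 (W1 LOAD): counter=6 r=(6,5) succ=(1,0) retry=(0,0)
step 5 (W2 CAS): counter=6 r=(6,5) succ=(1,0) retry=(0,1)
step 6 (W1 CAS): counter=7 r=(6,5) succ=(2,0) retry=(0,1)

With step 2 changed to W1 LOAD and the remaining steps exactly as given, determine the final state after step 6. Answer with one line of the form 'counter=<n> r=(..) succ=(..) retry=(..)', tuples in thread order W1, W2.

(re-executing from step 2 with the substitution; state before step 2: counter=5 r=(5,0) succ=(0,0) retry=(0,0))
step 2 (W1 LOAD): counter=5 r=(5,0) succ=(0,0) retry=(0,0)
step 3 (W1 CAS): counter=6 r=(5,0) succ=(1,0) retry=(0,0)
step 4 (W1 LOAD): counter=6 r=(6,0) succ=(1,0) retry=(0,0)
step 5 (W2 CAS): counter=6 r=(6,0) succ=(1,0) retry=(0,1)
step 6 (W1 CAS): counter=7 r=(6,0) succ=(2,0) retry=(0,1)

counter=7 r=(6,0) succ=(2,0) retry=(0,1)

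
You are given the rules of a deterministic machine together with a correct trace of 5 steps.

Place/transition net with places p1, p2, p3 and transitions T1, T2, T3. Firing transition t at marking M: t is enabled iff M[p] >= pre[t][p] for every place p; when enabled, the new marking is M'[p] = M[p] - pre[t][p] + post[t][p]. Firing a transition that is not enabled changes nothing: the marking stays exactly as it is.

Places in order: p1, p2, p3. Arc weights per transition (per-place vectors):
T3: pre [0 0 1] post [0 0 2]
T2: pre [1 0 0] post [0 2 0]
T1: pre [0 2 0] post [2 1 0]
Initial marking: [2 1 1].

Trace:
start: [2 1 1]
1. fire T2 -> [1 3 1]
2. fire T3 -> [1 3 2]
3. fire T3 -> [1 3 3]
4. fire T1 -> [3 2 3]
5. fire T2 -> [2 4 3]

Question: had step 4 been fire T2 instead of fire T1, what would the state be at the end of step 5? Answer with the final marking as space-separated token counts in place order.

(re-executing from step 4 with the substitution; state before step 4: [1 3 3])
4. fire T2 -> [0 5 3]
5. fire T2 -> [0 5 3]

0 5 3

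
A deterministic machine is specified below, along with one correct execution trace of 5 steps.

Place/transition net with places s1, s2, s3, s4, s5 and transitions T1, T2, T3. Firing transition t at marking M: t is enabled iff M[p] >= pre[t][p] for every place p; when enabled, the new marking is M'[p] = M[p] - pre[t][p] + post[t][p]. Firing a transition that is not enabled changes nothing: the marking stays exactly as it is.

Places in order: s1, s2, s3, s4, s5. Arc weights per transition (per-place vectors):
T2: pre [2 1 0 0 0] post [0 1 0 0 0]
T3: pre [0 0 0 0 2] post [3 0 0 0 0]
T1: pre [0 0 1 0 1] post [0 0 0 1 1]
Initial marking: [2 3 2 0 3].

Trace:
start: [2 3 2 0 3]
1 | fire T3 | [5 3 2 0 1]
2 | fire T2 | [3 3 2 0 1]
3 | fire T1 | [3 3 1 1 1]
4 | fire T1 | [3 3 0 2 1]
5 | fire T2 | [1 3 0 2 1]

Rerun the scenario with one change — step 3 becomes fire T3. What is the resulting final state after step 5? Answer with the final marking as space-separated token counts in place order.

1 3 1 1 1

(re-executing from step 3 with the substitution; state before step 3: [3 3 2 0 1])
3 | fire T3 | [3 3 2 0 1]
4 | fire T1 | [3 3 1 1 1]
5 | fire T2 | [1 3 1 1 1]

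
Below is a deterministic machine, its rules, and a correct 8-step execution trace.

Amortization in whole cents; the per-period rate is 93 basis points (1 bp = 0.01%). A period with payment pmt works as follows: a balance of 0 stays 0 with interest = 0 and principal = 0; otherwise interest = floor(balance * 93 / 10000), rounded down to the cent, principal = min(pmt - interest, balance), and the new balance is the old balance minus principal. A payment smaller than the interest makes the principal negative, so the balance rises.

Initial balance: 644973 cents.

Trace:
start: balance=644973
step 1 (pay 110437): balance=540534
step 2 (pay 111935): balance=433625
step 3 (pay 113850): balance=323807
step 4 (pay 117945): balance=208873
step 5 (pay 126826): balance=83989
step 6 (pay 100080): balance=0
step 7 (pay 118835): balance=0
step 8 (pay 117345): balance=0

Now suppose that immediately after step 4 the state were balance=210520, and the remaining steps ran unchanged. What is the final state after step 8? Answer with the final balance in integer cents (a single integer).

state after step 4 := balance=210520
step 5 (pay 126826): balance=85651
step 6 (pay 100080): balance=0
step 7 (pay 118835): balance=0
step 8 (pay 117345): balance=0

0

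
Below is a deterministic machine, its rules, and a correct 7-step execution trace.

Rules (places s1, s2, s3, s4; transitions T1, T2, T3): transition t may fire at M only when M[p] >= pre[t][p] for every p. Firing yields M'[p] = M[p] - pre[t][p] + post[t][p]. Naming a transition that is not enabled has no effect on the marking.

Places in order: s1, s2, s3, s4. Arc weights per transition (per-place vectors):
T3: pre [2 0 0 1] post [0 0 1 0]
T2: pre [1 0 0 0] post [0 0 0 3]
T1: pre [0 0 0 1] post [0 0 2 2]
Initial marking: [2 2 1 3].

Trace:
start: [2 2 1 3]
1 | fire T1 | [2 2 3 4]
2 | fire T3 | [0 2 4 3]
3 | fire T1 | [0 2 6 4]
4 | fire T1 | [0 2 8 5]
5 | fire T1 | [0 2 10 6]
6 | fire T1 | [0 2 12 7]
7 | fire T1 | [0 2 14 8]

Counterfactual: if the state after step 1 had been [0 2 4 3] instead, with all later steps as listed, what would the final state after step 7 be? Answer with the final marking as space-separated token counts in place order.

state after step 1 := [0 2 4 3]
2 | fire T3 | [0 2 4 3]
3 | fire T1 | [0 2 6 4]
4 | fire T1 | [0 2 8 5]
5 | fire T1 | [0 2 10 6]
6 | fire T1 | [0 2 12 7]
7 | fire T1 | [0 2 14 8]

0 2 14 8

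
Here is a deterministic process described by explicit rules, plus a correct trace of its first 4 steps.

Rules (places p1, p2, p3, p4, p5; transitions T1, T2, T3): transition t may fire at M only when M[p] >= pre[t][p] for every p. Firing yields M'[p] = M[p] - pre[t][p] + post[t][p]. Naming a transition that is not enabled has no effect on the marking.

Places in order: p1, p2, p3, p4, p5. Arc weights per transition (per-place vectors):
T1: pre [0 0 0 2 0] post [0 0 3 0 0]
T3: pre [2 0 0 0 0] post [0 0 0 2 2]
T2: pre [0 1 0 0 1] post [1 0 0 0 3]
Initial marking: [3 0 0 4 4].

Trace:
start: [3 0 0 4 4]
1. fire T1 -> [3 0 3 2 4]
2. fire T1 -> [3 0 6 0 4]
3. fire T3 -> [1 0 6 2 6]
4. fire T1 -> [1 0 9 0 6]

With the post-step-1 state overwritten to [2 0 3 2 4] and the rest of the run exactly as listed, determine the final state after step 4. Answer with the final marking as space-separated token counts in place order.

state after step 1 := [2 0 3 2 4]
2. fire T1 -> [2 0 6 0 4]
3. fire T3 -> [0 0 6 2 6]
4. fire T1 -> [0 0 9 0 6]

0 0 9 0 6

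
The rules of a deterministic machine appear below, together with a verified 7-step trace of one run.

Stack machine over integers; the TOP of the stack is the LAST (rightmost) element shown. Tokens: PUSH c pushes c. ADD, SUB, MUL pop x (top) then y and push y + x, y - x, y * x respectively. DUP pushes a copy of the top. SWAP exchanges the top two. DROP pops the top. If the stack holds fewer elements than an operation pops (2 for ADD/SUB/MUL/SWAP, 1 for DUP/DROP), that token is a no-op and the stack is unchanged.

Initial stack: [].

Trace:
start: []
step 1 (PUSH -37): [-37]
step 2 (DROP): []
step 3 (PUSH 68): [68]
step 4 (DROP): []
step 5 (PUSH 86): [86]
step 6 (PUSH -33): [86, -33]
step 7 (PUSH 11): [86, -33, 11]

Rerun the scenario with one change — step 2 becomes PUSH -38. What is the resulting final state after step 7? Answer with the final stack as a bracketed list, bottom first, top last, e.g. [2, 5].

[-37, -38, 86, -33, 11]

(re-executing from step 2 with the substitution; state before step 2: [-37])
step 2 (PUSH -38): [-37, -38]
step 3 (PUSH 68): [-37, -38, 68]
step 4 (DROP): [-37, -38]
step 5 (PUSH 86): [-37, -38, 86]
step 6 (PUSH -33): [-37, -38, 86, -33]
step 7 (PUSH 11): [-37, -38, 86, -33, 11]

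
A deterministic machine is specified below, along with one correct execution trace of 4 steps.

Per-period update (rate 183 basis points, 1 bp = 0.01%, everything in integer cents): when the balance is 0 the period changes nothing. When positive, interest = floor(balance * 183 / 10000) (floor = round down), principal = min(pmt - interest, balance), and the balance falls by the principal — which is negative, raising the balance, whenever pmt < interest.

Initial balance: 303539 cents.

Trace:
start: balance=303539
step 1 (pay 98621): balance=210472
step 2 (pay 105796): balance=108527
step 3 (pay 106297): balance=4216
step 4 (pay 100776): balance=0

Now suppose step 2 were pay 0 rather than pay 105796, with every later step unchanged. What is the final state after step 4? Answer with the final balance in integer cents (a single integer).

(re-executing from step 2 with the substitution; state before step 2: balance=210472)
step 2 (pay 0): balance=214323
step 3 (pay 106297): balance=111948
step 4 (pay 100776): balance=13220

13220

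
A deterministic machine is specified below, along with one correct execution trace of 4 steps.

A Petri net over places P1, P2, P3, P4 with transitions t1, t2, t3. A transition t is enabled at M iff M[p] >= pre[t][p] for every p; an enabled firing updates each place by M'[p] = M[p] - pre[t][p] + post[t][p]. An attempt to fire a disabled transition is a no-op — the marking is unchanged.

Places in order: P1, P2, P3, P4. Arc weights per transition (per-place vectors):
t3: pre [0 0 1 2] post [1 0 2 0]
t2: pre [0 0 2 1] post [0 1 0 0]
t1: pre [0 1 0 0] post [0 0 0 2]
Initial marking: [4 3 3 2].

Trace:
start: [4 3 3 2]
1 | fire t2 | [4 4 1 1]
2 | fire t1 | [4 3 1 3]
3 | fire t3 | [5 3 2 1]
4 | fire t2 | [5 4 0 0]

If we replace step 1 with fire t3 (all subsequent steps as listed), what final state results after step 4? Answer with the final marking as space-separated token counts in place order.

6 2 5 0

(re-executing from step 1 with the substitution; state before step 1: [4 3 3 2])
1 | fire t3 | [5 3 4 0]
2 | fire t1 | [5 2 4 2]
3 | fire t3 | [6 2 5 0]
4 | fire t2 | [6 2 5 0]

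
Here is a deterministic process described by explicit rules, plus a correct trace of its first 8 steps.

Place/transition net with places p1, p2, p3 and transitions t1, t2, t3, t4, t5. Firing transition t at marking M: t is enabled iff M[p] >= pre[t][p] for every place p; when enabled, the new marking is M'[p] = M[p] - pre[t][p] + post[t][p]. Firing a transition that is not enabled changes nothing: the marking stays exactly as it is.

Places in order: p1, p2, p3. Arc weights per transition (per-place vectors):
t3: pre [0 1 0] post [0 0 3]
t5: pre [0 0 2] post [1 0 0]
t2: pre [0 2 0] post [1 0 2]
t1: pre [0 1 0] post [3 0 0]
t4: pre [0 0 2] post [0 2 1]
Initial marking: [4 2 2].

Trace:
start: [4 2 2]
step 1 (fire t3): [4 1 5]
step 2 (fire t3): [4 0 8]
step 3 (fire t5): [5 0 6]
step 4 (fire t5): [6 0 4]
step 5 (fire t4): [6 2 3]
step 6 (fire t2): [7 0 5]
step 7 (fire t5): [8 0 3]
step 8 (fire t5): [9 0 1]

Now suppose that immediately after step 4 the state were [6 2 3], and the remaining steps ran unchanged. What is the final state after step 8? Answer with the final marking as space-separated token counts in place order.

9 2 0

state after step 4 := [6 2 3]
step 5 (fire t4): [6 4 2]
step 6 (fire t2): [7 2 4]
step 7 (fire t5): [8 2 2]
step 8 (fire t5): [9 2 0]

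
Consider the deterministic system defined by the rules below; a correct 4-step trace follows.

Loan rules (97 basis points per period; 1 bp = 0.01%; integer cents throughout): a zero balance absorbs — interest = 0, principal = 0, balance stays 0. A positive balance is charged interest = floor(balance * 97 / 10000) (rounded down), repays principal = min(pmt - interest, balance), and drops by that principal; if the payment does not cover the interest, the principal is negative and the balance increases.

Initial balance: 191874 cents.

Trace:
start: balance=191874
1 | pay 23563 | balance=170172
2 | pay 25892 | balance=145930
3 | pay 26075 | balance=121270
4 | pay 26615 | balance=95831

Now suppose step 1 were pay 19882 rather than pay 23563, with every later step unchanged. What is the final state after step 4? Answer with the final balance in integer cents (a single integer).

(re-executing from step 1 with the substitution; state before step 1: balance=191874)
1 | pay 19882 | balance=173853
2 | pay 25892 | balance=149647
3 | pay 26075 | balance=125023
4 | pay 26615 | balance=99620

99620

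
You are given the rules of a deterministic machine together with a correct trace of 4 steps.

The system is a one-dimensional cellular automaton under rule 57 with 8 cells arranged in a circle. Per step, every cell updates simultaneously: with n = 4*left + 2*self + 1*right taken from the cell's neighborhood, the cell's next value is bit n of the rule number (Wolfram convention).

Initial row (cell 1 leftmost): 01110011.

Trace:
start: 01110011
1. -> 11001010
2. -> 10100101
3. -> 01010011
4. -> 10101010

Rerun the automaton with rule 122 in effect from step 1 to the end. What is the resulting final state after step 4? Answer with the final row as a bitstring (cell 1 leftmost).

11111101

(re-executing steps 1..4 under rule 122; state before step 1: 01110011)
1. -> 11011111
2. -> 01110000
3. -> 11011000
4. -> 11111101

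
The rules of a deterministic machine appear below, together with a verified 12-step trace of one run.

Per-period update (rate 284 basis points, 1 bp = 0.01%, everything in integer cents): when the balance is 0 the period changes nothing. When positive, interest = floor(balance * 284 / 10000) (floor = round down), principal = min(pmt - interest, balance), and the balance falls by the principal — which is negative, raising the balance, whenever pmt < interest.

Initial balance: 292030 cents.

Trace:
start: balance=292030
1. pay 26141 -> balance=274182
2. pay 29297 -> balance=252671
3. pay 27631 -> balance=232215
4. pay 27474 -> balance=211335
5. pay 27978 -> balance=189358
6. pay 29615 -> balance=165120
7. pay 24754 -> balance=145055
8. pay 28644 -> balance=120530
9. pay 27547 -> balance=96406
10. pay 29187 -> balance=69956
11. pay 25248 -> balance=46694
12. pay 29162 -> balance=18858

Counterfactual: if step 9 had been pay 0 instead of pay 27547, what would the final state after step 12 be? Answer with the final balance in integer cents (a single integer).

48820

(re-executing from step 9 with the substitution; state before step 9: balance=120530)
9. pay 0 -> balance=123953
10. pay 29187 -> balance=98286
11. pay 25248 -> balance=75829
12. pay 29162 -> balance=48820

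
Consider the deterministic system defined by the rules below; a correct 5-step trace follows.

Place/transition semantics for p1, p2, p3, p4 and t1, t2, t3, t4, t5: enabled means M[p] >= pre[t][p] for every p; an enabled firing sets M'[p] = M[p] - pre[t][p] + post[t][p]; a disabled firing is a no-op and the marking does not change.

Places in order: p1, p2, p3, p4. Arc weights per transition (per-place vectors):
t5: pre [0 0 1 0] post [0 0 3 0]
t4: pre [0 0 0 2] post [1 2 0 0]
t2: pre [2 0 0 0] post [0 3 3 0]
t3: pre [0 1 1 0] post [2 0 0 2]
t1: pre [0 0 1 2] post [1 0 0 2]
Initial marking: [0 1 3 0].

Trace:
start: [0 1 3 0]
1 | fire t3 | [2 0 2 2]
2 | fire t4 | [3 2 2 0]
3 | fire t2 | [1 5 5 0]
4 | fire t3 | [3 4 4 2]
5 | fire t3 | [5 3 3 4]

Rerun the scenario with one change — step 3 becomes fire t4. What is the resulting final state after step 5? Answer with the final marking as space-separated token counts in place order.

(re-executing from step 3 with the substitution; state before step 3: [3 2 2 0])
3 | fire t4 | [3 2 2 0]
4 | fire t3 | [5 1 1 2]
5 | fire t3 | [7 0 0 4]

7 0 0 4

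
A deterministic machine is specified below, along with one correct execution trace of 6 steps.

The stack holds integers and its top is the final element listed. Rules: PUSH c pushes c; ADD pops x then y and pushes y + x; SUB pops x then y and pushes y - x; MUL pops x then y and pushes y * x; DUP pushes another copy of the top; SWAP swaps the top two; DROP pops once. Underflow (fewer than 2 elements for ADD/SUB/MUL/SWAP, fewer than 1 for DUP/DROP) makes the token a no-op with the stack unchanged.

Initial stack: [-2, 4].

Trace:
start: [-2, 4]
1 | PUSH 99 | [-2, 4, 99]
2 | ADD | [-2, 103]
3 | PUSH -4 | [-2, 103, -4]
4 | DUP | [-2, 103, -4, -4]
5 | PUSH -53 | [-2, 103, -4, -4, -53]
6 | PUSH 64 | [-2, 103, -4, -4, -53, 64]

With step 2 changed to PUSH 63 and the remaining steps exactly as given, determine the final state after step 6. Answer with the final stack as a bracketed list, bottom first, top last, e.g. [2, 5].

[-2, 4, 99, 63, -4, -4, -53, 64]

(re-executing from step 2 with the substitution; state before step 2: [-2, 4, 99])
2 | PUSH 63 | [-2, 4, 99, 63]
3 | PUSH -4 | [-2, 4, 99, 63, -4]
4 | DUP | [-2, 4, 99, 63, -4, -4]
5 | PUSH -53 | [-2, 4, 99, 63, -4, -4, -53]
6 | PUSH 64 | [-2, 4, 99, 63, -4, -4, -53, 64]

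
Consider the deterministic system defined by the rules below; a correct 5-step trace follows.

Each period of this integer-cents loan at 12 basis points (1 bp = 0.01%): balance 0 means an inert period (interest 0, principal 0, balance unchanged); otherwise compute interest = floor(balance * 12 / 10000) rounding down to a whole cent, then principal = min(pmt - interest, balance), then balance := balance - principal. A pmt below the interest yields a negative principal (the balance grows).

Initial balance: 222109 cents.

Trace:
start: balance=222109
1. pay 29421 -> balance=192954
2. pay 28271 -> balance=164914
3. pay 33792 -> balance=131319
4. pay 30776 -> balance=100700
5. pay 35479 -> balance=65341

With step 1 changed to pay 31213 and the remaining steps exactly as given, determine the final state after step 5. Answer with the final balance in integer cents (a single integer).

(re-executing from step 1 with the substitution; state before step 1: balance=222109)
1. pay 31213 -> balance=191162
2. pay 28271 -> balance=163120
3. pay 33792 -> balance=129523
4. pay 30776 -> balance=98902
5. pay 35479 -> balance=63541

63541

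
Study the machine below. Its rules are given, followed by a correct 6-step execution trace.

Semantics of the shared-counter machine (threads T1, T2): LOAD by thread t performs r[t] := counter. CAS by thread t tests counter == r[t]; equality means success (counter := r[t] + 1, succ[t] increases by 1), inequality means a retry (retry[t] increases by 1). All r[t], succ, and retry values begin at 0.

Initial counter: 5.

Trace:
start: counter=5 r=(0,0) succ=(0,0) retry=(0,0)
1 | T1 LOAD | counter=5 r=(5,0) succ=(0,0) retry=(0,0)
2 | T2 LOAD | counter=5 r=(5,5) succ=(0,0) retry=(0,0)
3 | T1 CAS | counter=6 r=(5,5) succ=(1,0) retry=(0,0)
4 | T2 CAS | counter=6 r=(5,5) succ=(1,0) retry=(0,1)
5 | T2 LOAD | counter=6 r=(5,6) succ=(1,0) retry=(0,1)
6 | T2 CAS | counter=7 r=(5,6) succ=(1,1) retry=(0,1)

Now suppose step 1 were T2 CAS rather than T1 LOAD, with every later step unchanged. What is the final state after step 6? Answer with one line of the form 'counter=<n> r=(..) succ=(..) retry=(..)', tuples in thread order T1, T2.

(re-executing from step 1 with the substitution; state before step 1: counter=5 r=(0,0) succ=(0,0) retry=(0,0))
1 | T2 CAS | counter=5 r=(0,0) succ=(0,0) retry=(0,1)
2 | T2 LOAD | counter=5 r=(0,5) succ=(0,0) retry=(0,1)
3 | T1 CAS | counter=5 r=(0,5) succ=(0,0) retry=(1,1)
4 | T2 CAS | counter=6 r=(0,5) succ=(0,1) retry=(1,1)
5 | T2 LOAD | counter=6 r=(0,6) succ=(0,1) retry=(1,1)
6 | T2 CAS | counter=7 r=(0,6) succ=(0,2) retry=(1,1)

counter=7 r=(0,6) succ=(0,2) retry=(1,1)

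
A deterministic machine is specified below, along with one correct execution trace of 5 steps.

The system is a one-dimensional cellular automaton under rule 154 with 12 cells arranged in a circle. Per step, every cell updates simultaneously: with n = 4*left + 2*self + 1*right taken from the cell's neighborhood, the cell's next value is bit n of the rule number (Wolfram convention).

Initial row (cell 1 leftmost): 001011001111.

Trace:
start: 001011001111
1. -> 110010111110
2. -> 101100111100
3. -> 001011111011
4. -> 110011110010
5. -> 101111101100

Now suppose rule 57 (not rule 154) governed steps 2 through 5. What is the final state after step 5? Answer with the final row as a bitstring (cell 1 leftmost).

(re-executing steps 2..5 under rule 57; state before step 2: 110010111110)
2. -> 101001100001
3. -> 010101011101
4. -> 101010110010
5. -> 010101101001

010101101001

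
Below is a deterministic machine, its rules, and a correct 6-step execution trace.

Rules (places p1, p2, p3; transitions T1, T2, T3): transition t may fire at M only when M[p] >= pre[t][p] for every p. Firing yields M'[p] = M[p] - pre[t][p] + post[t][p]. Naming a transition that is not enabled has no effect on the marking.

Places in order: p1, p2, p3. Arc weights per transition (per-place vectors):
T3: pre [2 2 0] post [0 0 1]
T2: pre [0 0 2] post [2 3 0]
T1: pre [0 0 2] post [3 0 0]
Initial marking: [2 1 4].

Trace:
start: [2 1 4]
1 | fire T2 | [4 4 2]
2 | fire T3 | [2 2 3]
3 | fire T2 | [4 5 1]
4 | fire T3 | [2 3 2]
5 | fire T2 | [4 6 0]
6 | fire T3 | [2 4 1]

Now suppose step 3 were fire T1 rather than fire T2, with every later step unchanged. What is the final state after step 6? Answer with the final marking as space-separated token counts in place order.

(re-executing from step 3 with the substitution; state before step 3: [2 2 3])
3 | fire T1 | [5 2 1]
4 | fire T3 | [3 0 2]
5 | fire T2 | [5 3 0]
6 | fire T3 | [3 1 1]

3 1 1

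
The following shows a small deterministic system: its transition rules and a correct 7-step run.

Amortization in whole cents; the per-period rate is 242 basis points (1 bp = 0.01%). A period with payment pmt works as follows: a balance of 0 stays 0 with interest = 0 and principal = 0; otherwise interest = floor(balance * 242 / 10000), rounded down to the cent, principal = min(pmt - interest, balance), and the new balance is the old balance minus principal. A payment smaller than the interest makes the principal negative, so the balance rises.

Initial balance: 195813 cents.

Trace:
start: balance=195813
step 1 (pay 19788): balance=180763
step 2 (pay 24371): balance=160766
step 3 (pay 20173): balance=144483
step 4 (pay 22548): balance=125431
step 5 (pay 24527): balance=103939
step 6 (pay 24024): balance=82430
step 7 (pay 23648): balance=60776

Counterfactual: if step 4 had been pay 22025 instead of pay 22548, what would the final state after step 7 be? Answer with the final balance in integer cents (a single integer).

(re-executing from step 4 with the substitution; state before step 4: balance=144483)
step 4 (pay 22025): balance=125954
step 5 (pay 24527): balance=104475
step 6 (pay 24024): balance=82979
step 7 (pay 23648): balance=61339

61339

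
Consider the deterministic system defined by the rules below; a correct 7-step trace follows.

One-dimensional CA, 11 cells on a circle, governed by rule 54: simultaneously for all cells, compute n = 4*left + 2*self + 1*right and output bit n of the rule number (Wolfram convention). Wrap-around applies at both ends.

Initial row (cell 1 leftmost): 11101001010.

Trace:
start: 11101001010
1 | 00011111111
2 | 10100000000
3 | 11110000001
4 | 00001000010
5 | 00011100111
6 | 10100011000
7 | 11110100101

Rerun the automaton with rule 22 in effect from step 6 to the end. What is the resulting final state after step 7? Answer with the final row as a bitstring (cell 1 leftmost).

(re-executing steps 6..7 under rule 22; state before step 6: 00011100111)
6 | 10100011000
7 | 10110100101

10110100101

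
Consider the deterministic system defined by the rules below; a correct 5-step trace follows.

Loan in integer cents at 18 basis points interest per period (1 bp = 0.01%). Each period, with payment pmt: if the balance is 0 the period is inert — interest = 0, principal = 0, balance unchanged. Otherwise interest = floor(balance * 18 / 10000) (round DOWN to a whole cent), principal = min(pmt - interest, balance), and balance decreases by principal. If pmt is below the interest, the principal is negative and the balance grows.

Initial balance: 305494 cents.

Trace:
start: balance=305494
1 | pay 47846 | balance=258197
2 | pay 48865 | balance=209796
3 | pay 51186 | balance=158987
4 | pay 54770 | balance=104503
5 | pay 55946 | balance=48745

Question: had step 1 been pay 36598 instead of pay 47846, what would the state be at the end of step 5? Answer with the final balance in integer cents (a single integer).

60074

(re-executing from step 1 with the substitution; state before step 1: balance=305494)
1 | pay 36598 | balance=269445
2 | pay 48865 | balance=221065
3 | pay 51186 | balance=170276
4 | pay 54770 | balance=115812
5 | pay 55946 | balance=60074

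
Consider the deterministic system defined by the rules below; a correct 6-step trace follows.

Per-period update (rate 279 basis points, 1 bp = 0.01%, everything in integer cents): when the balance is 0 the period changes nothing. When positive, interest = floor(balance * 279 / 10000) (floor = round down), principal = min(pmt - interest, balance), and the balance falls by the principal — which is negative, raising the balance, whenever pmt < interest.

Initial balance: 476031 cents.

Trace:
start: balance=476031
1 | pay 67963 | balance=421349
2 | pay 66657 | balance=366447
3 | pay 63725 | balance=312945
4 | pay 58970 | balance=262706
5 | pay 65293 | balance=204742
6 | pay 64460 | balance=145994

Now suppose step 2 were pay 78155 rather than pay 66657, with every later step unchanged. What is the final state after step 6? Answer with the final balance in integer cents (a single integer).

(re-executing from step 2 with the substitution; state before step 2: balance=421349)
2 | pay 78155 | balance=354949
3 | pay 63725 | balance=301127
4 | pay 58970 | balance=250558
5 | pay 65293 | balance=192255
6 | pay 64460 | balance=133158

133158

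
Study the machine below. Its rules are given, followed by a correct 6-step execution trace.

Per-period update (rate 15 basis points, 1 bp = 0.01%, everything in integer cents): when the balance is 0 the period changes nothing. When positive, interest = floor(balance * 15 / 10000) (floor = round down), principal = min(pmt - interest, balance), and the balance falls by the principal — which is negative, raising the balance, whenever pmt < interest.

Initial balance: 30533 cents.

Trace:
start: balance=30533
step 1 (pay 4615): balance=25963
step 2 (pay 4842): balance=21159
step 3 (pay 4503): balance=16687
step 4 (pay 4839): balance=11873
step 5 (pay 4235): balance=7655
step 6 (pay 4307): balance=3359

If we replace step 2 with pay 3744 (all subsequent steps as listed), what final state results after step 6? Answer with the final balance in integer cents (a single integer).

4464

(re-executing from step 2 with the substitution; state before step 2: balance=25963)
step 2 (pay 3744): balance=22257
step 3 (pay 4503): balance=17787
step 4 (pay 4839): balance=12974
step 5 (pay 4235): balance=8758
step 6 (pay 4307): balance=4464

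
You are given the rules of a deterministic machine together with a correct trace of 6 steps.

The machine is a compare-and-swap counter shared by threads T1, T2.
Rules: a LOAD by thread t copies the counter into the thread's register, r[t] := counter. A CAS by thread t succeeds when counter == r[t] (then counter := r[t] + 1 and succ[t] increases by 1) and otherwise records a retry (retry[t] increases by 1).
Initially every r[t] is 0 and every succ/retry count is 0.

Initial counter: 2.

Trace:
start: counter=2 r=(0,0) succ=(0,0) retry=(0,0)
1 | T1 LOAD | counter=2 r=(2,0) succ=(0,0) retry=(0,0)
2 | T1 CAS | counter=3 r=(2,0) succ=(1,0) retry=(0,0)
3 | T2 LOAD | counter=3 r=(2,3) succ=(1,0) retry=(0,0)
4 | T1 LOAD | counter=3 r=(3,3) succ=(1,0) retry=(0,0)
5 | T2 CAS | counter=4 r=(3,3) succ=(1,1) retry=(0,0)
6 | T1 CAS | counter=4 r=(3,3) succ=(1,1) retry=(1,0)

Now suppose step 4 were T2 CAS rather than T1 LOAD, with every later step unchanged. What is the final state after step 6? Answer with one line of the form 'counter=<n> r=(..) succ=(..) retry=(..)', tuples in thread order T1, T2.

(re-executing from step 4 with the substitution; state before step 4: counter=3 r=(2,3) succ=(1,0) retry=(0,0))
4 | T2 CAS | counter=4 r=(2,3) succ=(1,1) retry=(0,0)
5 | T2 CAS | counter=4 r=(2,3) succ=(1,1) retry=(0,1)
6 | T1 CAS | counter=4 r=(2,3) succ=(1,1) retry=(1,1)

counter=4 r=(2,3) succ=(1,1) retry=(1,1)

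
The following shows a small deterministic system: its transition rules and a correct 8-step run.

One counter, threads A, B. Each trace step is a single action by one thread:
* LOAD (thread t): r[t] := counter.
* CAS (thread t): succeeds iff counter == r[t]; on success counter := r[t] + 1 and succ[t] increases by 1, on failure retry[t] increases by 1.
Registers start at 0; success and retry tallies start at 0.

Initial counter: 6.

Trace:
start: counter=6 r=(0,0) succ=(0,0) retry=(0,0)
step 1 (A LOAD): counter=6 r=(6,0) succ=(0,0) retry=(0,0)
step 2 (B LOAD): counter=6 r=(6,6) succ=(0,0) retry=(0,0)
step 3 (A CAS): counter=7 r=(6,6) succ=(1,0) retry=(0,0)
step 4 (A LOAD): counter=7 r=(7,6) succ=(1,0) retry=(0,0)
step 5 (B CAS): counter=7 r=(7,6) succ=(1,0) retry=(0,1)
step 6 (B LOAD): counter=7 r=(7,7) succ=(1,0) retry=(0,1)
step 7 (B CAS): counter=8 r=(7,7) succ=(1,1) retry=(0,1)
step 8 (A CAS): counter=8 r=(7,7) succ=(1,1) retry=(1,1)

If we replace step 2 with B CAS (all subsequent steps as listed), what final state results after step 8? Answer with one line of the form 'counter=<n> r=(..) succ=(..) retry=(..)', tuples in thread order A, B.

counter=8 r=(7,7) succ=(1,1) retry=(1,2)

(re-executing from step 2 with the substitution; state before step 2: counter=6 r=(6,0) succ=(0,0) retry=(0,0))
step 2 (B CAS): counter=6 r=(6,0) succ=(0,0) retry=(0,1)
step 3 (A CAS): counter=7 r=(6,0) succ=(1,0) retry=(0,1)
step 4 (A LOAD): counter=7 r=(7,0) succ=(1,0) retry=(0,1)
step 5 (B CAS): counter=7 r=(7,0) succ=(1,0) retry=(0,2)
step 6 (B LOAD): counter=7 r=(7,7) succ=(1,0) retry=(0,2)
step 7 (B CAS): counter=8 r=(7,7) succ=(1,1) retry=(0,2)
step 8 (A CAS): counter=8 r=(7,7) succ=(1,1) retry=(1,2)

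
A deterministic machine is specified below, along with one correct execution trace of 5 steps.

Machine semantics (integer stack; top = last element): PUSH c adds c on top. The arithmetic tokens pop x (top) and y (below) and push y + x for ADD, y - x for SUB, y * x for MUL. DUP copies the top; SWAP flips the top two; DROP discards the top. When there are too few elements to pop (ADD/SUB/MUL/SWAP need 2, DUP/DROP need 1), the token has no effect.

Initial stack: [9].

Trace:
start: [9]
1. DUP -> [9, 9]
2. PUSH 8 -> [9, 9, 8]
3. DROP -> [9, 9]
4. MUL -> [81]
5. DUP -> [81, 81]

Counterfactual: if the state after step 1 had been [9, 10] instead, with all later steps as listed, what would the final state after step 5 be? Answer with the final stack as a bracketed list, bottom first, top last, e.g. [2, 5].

[90, 90]

state after step 1 := [9, 10]
2. PUSH 8 -> [9, 10, 8]
3. DROP -> [9, 10]
4. MUL -> [90]
5. DUP -> [90, 90]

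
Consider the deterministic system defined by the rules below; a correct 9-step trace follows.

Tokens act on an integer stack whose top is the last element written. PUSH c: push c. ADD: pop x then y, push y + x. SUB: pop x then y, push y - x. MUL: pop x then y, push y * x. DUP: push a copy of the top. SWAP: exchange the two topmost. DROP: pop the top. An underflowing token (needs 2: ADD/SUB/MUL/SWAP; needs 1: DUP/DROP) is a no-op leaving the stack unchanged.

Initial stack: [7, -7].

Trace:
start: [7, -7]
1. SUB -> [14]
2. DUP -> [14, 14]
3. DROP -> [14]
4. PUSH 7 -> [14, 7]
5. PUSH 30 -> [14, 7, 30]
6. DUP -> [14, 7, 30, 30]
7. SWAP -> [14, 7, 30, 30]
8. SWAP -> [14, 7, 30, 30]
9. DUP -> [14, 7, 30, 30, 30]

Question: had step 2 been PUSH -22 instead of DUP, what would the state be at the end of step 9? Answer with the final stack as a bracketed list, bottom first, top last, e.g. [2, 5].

(re-executing from step 2 with the substitution; state before step 2: [14])
2. PUSH -22 -> [14, -22]
3. DROP -> [14]
4. PUSH 7 -> [14, 7]
5. PUSH 30 -> [14, 7, 30]
6. DUP -> [14, 7, 30, 30]
7. SWAP -> [14, 7, 30, 30]
8. SWAP -> [14, 7, 30, 30]
9. DUP -> [14, 7, 30, 30, 30]

[14, 7, 30, 30, 30]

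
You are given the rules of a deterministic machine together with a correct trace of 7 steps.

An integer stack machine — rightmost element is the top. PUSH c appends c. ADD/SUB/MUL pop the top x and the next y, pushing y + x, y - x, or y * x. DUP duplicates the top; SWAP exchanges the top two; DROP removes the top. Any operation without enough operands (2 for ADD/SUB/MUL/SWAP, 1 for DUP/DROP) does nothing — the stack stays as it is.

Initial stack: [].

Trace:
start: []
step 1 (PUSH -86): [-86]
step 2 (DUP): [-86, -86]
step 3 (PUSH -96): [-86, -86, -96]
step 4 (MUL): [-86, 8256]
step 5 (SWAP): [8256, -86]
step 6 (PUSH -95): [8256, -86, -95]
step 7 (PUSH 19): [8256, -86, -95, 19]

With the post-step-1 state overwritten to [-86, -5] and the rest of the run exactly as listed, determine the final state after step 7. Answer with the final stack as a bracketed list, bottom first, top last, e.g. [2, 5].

state after step 1 := [-86, -5]
step 2 (DUP): [-86, -5, -5]
step 3 (PUSH -96): [-86, -5, -5, -96]
step 4 (MUL): [-86, -5, 480]
step 5 (SWAP): [-86, 480, -5]
step 6 (PUSH -95): [-86, 480, -5, -95]
step 7 (PUSH 19): [-86, 480, -5, -95, 19]

[-86, 480, -5, -95, 19]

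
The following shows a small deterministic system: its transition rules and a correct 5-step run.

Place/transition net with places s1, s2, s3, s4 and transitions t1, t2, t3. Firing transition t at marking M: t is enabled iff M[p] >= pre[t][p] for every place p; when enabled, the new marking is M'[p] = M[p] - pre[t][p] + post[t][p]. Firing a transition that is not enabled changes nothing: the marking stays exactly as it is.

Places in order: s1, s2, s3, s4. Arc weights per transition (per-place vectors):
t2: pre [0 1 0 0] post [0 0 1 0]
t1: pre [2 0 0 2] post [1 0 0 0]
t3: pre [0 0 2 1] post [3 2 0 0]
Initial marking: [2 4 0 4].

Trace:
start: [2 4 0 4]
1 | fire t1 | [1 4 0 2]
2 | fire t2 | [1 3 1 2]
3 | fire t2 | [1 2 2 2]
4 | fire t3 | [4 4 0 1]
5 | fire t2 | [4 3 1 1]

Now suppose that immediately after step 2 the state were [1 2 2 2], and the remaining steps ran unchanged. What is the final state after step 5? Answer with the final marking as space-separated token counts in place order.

state after step 2 := [1 2 2 2]
3 | fire t2 | [1 1 3 2]
4 | fire t3 | [4 3 1 1]
5 | fire t2 | [4 2 2 1]

4 2 2 1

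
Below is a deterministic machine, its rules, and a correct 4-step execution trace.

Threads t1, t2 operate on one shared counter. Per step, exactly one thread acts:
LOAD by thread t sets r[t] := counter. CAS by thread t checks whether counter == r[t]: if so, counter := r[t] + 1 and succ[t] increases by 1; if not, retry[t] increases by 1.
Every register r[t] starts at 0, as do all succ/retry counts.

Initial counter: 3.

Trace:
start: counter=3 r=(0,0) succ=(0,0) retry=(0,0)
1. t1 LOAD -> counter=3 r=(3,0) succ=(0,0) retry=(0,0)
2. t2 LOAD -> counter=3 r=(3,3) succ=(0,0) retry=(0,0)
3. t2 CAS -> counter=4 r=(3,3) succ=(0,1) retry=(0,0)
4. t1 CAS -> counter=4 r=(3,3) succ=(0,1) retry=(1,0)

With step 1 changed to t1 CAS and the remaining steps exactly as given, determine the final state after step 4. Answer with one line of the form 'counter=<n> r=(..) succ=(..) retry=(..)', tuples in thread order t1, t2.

(re-executing from step 1 with the substitution; state before step 1: counter=3 r=(0,0) succ=(0,0) retry=(0,0))
1. t1 CAS -> counter=3 r=(0,0) succ=(0,0) retry=(1,0)
2. t2 LOAD -> counter=3 r=(0,3) succ=(0,0) retry=(1,0)
3. t2 CAS -> counter=4 r=(0,3) succ=(0,1) retry=(1,0)
4. t1 CAS -> counter=4 r=(0,3) succ=(0,1) retry=(2,0)

counter=4 r=(0,3) succ=(0,1) retry=(2,0)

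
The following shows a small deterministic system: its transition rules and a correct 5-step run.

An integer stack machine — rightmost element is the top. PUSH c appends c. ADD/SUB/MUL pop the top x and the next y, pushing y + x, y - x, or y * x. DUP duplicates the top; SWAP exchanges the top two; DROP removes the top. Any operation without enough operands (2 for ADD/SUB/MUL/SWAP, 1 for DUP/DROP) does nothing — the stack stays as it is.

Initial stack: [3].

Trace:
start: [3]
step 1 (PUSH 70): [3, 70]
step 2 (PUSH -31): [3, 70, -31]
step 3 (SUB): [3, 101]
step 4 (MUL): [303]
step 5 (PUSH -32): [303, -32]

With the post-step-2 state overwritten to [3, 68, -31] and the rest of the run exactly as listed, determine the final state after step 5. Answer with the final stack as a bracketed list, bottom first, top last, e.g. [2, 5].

[297, -32]

state after step 2 := [3, 68, -31]
step 3 (SUB): [3, 99]
step 4 (MUL): [297]
step 5 (PUSH -32): [297, -32]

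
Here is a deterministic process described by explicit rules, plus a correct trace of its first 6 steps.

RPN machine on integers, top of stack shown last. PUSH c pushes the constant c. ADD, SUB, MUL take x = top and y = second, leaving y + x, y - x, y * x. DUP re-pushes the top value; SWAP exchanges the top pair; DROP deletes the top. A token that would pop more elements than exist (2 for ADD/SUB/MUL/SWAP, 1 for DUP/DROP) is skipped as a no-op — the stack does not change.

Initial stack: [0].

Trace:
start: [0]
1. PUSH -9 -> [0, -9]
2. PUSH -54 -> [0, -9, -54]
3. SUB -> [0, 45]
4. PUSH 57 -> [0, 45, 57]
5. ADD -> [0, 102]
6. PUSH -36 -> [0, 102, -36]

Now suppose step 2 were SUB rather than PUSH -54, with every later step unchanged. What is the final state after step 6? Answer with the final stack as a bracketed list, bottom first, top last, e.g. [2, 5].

(re-executing from step 2 with the substitution; state before step 2: [0, -9])
2. SUB -> [9]
3. SUB -> [9]
4. PUSH 57 -> [9, 57]
5. ADD -> [66]
6. PUSH -36 -> [66, -36]

[66, -36]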